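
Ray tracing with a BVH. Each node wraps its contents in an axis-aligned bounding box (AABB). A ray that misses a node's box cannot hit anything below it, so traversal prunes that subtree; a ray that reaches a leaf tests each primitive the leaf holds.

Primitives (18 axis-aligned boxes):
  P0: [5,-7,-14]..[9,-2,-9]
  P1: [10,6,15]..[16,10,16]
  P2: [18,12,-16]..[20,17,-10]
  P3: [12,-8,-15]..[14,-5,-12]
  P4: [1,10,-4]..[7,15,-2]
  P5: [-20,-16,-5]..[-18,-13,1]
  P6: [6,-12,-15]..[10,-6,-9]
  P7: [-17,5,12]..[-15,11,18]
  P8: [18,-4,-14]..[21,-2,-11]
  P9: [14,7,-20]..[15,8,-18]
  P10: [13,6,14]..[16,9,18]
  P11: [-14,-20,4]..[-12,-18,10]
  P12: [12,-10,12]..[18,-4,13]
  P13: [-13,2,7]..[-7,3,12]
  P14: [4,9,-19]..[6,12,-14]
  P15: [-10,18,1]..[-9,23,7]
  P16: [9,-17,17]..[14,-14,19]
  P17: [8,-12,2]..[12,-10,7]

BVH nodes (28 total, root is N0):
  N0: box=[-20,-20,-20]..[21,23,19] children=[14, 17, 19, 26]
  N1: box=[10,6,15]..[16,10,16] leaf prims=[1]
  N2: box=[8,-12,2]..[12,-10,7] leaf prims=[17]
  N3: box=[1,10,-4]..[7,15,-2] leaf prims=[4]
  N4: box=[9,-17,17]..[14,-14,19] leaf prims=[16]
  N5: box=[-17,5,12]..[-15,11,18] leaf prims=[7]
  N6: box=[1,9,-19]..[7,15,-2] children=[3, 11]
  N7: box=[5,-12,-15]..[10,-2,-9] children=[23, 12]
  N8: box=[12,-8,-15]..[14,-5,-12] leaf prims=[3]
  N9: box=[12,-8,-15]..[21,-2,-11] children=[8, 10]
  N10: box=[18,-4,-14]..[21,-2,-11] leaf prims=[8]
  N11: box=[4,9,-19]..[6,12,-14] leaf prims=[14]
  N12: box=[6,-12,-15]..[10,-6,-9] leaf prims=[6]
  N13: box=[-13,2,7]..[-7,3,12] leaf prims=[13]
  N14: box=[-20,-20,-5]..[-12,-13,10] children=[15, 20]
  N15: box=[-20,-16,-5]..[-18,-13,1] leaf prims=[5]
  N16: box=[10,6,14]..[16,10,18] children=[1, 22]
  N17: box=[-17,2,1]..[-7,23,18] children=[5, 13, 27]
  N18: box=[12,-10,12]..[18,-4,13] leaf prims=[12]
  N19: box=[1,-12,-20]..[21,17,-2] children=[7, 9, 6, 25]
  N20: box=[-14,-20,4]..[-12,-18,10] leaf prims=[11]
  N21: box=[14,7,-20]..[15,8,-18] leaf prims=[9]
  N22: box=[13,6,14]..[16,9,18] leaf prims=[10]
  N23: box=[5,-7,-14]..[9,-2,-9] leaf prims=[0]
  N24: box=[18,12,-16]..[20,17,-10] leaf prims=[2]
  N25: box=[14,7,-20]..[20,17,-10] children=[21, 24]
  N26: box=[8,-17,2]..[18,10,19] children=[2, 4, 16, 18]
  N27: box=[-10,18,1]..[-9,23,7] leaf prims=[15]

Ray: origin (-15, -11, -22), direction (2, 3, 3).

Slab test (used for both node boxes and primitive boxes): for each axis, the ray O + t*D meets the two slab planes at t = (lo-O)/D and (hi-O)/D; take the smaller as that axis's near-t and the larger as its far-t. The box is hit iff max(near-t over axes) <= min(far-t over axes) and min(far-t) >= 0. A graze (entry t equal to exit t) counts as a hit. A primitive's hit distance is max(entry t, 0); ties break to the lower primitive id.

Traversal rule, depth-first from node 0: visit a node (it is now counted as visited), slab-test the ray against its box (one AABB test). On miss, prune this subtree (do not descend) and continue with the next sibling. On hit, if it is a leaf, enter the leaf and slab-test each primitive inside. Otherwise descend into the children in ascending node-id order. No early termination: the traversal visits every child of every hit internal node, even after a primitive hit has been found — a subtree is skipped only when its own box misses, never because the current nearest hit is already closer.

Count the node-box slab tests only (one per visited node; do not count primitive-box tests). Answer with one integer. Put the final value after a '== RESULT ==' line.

Traverse from the root:
N0 x:[-5/2,18] y:[-3,34/3] z:[2/3,41/3] -> hit [2/3,34/3], descend [14, 17, 19, 26]
  N14 x:[-5/2,3/2] y:[-3,-2/3] z:[17/3,32/3] -> miss, prune
  N17 x:[-1,4] y:[13/3,34/3] z:[23/3,40/3] -> miss, prune
  N19 x:[8,18] y:[-1/3,28/3] z:[2/3,20/3] -> miss, prune
  N26 x:[23/2,33/2] y:[-2,7] z:[8,41/3] -> miss, prune

order=[0, 14, 17, 19, 26]  |boxes|=5  |leaves|=0  hit=miss

== RESULT ==
5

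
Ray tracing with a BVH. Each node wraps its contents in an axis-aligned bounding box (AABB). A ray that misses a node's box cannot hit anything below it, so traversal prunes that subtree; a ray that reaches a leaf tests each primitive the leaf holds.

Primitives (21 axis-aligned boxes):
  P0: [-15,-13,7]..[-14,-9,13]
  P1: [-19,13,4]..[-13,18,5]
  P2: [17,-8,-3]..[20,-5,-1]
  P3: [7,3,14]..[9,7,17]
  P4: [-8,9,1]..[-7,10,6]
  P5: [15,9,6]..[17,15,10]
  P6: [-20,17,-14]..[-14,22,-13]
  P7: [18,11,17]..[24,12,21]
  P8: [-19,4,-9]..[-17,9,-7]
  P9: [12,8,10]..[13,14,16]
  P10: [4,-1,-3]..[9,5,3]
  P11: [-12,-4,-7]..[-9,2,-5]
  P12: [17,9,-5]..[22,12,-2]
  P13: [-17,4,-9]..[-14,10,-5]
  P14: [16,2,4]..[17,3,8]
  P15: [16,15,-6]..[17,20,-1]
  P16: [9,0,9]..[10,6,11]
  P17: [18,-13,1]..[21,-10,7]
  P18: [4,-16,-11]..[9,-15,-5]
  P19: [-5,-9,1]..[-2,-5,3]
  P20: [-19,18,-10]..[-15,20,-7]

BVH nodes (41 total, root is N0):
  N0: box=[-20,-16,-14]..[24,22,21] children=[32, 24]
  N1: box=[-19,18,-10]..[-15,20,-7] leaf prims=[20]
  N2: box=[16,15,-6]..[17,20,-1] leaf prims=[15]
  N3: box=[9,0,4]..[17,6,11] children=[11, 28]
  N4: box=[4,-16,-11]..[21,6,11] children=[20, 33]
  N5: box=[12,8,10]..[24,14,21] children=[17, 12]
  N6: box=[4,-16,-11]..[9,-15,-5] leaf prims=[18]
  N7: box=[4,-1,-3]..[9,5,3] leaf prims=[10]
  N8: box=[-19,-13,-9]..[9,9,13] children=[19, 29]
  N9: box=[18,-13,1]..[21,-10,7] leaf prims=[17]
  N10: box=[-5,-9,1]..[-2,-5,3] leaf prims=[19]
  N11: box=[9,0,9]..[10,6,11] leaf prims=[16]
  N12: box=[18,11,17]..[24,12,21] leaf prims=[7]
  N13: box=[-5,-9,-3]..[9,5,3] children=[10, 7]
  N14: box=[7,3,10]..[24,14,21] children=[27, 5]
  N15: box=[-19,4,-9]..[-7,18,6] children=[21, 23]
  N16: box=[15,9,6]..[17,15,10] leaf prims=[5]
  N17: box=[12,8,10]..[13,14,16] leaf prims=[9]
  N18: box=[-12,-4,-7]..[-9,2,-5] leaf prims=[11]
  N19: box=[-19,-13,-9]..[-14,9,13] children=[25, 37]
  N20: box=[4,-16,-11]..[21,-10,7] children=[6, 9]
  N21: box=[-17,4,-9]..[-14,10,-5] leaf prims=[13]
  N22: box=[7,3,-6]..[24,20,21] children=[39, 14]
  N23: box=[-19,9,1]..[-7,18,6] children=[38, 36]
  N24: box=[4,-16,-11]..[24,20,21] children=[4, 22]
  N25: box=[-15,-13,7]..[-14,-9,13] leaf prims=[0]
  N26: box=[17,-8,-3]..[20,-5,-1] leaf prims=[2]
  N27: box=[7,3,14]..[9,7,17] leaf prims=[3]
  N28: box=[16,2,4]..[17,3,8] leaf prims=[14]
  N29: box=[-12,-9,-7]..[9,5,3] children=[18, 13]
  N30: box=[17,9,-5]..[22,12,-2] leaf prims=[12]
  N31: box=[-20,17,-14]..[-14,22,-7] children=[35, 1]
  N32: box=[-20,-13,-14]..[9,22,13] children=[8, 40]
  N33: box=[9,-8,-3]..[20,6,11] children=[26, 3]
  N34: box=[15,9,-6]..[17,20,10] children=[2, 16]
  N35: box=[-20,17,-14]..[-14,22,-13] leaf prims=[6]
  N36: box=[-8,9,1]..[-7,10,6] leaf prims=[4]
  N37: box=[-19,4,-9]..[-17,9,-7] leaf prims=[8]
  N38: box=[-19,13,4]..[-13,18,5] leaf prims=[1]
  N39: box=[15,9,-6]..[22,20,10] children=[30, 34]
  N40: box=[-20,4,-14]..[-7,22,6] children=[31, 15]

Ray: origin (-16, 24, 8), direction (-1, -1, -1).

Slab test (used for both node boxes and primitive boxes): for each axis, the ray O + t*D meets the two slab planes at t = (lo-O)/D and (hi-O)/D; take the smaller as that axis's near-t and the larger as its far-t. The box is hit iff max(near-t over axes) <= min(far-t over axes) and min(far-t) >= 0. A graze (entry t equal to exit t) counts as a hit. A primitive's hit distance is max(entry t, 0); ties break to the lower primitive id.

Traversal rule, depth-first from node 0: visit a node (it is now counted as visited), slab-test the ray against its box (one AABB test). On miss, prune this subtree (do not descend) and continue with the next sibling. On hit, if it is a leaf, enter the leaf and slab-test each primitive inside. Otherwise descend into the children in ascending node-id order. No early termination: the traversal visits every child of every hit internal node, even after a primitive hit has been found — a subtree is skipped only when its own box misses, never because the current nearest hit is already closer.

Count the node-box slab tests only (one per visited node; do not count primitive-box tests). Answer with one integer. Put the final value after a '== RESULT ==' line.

Trace the traversal:
N0 x:[-40,4] y:[2,40] z:[-13,22] -> hit [2,4], descend [24, 32]
  N24 x:[-40,-20] y:[4,40] z:[-13,19] -> miss, prune
  N32 x:[-25,4] y:[2,37] z:[-5,22] -> hit [2,4], descend [8, 40]
    N8 x:[-25,3] y:[15,37] z:[-5,17] -> miss, prune
    N40 x:[-9,4] y:[2,20] z:[2,22] -> hit [2,4], descend [15, 31]
      N15 x:[-9,3] y:[6,20] z:[2,17] -> miss, prune
      N31 x:[-2,4] y:[2,7] z:[15,22] -> miss, prune

Summary -> nodes [0, 24, 32, 8, 40, 15, 31]; box-tests=7; leaf-entries=0; first=miss

== RESULT ==
7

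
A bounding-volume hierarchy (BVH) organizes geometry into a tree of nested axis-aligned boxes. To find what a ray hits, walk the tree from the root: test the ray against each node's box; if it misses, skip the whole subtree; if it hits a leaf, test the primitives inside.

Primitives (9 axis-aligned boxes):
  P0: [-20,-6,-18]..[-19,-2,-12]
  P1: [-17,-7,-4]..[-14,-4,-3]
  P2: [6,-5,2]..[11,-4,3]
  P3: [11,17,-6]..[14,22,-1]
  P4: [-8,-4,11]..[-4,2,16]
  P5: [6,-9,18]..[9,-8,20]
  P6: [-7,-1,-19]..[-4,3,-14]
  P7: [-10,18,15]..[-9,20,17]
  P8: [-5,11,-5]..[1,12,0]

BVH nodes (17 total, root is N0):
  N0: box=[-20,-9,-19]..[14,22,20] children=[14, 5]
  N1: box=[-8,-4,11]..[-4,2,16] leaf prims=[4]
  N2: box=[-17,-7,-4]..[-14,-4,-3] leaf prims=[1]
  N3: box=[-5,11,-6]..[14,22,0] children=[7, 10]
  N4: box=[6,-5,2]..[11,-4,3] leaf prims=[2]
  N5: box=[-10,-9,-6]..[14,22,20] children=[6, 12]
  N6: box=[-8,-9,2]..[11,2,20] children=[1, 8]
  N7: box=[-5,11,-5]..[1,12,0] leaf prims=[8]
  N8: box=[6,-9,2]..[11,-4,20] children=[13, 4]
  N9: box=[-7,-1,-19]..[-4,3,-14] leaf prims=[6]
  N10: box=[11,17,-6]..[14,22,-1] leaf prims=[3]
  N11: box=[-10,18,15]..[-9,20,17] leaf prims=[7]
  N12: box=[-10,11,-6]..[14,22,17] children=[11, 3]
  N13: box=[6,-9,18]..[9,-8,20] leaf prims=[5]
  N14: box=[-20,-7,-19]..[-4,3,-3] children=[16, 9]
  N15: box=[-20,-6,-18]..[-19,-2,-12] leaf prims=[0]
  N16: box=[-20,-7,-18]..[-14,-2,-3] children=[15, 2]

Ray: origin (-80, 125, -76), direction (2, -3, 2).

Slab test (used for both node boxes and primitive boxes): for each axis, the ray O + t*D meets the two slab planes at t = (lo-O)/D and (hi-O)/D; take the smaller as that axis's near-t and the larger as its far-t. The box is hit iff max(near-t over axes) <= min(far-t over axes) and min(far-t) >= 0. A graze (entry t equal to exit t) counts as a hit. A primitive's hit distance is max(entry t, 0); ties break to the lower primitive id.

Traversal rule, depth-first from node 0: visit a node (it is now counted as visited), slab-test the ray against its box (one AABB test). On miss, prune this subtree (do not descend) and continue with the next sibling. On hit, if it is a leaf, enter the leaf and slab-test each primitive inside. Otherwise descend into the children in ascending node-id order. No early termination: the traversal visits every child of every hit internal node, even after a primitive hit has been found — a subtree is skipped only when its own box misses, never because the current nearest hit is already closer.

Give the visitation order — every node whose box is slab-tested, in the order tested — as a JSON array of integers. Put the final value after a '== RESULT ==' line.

Traverse from the root:
N0 x:[30,47] y:[103/3,134/3] z:[57/2,48] -> hit [103/3,134/3], descend [5, 14]
  N5 x:[35,47] y:[103/3,134/3] z:[35,48] -> hit [35,134/3], descend [6, 12]
    N6 x:[36,91/2] y:[41,134/3] z:[39,48] -> hit [41,134/3], descend [1, 8]
      N1 x:[36,38] y:[41,43] z:[87/2,46] -> miss, prune
      N8 x:[43,91/2] y:[43,134/3] z:[39,48] -> hit [43,134/3], descend [4, 13]
        N4 x:[43,91/2] y:[43,130/3] z:[39,79/2] -> miss, prune
        N13 x:[43,89/2] y:[133/3,134/3] z:[47,48] -> miss, prune
    N12 x:[35,47] y:[103/3,38] z:[35,93/2] -> hit [35,38], descend [3, 11]
      N3 x:[75/2,47] y:[103/3,38] z:[35,38] -> hit [75/2,38], descend [7, 10]
        N7 x:[75/2,81/2] y:[113/3,38] z:[71/2,38] -> hit [113/3,38] leaf, test {P8@t=113/3}
        N10 x:[91/2,47] y:[103/3,36] z:[35,75/2] -> miss, prune
      N11 x:[35,71/2] y:[35,107/3] z:[91/2,93/2] -> miss, prune
  N14 x:[30,38] y:[122/3,44] z:[57/2,73/2] -> miss, prune

Visited [0, 5, 6, 1, 8, 4, 13, 12, 3, 7, 10, 11, 14]. Tests: 13 box, 1 leaf. Nearest: P8.

== RESULT ==
[0, 5, 6, 1, 8, 4, 13, 12, 3, 7, 10, 11, 14]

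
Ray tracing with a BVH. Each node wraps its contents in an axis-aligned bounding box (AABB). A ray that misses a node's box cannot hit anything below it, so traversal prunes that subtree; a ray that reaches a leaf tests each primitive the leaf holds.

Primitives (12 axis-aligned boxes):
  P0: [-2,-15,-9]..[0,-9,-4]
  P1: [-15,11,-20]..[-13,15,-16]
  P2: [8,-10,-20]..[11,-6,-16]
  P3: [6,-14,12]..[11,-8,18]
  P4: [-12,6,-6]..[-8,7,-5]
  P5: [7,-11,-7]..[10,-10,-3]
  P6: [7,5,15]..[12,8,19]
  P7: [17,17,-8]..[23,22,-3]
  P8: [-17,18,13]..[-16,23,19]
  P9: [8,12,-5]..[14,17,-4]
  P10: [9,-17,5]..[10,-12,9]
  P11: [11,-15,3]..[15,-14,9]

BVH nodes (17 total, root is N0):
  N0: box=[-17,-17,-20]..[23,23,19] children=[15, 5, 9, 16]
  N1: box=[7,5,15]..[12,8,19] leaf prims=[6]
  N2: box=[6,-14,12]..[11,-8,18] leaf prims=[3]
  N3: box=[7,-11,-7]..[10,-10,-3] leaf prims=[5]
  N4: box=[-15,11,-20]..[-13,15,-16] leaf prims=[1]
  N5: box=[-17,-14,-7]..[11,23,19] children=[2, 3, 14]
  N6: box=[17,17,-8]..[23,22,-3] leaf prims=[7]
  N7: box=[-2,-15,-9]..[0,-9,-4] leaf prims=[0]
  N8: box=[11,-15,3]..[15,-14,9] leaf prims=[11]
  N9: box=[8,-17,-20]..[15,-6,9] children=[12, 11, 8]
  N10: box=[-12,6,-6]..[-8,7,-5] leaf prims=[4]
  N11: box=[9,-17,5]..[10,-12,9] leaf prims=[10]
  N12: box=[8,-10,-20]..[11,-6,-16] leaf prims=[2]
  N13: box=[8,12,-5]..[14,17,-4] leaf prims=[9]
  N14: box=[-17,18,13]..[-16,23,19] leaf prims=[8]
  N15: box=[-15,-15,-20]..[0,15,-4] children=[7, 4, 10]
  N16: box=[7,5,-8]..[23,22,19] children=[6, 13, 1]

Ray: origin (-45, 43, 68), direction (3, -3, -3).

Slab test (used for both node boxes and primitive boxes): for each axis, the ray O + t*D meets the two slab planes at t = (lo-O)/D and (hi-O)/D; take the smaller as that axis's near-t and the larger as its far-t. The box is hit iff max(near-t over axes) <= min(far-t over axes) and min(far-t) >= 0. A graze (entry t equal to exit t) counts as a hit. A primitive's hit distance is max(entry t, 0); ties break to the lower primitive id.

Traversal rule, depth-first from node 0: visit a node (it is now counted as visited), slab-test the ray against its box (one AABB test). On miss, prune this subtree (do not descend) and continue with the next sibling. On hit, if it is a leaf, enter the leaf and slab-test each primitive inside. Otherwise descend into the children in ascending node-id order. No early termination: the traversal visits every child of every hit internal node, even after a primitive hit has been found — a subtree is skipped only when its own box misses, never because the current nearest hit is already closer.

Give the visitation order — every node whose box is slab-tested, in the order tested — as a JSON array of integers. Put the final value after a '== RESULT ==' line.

Traverse from the root:
N0 x:[28/3,68/3] y:[20/3,20] z:[49/3,88/3] -> hit [49/3,20], descend [5, 9, 15, 16]
  N5 x:[28/3,56/3] y:[20/3,19] z:[49/3,25] -> hit [49/3,56/3], descend [2, 3, 14]
    N2 x:[17,56/3] y:[17,19] z:[50/3,56/3] -> hit [17,56/3] leaf, test {P3@t=17}
    N3 x:[52/3,55/3] y:[53/3,18] z:[71/3,25] -> miss, prune
    N14 x:[28/3,29/3] y:[20/3,25/3] z:[49/3,55/3] -> miss, prune
  N9 x:[53/3,20] y:[49/3,20] z:[59/3,88/3] -> hit [59/3,20], descend [8, 11, 12]
    N8 x:[56/3,20] y:[19,58/3] z:[59/3,65/3] -> miss, prune
    N11 x:[18,55/3] y:[55/3,20] z:[59/3,21] -> miss, prune
    N12 x:[53/3,56/3] y:[49/3,53/3] z:[28,88/3] -> miss, prune
  N15 x:[10,15] y:[28/3,58/3] z:[24,88/3] -> miss, prune
  N16 x:[52/3,68/3] y:[7,38/3] z:[49/3,76/3] -> miss, prune

order=[0, 5, 2, 3, 14, 9, 8, 11, 12, 15, 16]  |boxes|=11  |leaves|=1  hit=P3

== RESULT ==
[0, 5, 2, 3, 14, 9, 8, 11, 12, 15, 16]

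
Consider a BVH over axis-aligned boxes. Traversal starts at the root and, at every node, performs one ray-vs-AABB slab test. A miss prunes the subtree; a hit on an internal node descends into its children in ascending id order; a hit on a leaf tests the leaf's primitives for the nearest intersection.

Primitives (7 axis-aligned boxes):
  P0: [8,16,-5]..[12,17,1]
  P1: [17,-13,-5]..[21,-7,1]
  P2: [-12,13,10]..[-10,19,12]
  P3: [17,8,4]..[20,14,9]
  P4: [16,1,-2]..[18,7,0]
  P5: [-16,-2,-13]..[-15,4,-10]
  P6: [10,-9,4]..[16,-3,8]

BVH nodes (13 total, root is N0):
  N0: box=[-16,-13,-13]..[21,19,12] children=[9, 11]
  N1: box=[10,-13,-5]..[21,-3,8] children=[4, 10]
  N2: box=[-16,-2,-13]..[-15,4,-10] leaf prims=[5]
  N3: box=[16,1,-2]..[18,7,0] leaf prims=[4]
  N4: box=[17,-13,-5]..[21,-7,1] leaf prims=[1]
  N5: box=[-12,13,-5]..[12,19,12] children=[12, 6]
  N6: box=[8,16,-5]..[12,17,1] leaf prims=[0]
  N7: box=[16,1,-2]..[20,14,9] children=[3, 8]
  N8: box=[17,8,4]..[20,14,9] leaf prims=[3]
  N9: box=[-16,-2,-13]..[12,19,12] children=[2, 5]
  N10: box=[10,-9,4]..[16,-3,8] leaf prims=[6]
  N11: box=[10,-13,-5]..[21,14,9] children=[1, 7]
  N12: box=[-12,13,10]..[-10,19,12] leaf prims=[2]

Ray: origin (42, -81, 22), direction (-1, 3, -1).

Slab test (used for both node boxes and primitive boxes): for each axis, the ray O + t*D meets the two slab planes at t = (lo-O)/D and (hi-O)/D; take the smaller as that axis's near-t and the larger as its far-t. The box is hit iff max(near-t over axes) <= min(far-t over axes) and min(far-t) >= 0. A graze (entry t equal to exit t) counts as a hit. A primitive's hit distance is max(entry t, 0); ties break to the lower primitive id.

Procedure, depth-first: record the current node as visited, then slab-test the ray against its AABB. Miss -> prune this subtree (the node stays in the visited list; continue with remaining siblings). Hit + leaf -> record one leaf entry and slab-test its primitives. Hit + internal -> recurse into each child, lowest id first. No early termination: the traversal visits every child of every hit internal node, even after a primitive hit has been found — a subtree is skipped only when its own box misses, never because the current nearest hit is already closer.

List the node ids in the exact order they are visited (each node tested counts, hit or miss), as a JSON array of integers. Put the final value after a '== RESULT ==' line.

Traverse from the root:
N0 x:[21,58] y:[68/3,100/3] z:[10,35] -> hit [68/3,100/3], descend [9, 11]
  N9 x:[30,58] y:[79/3,100/3] z:[10,35] -> hit [30,100/3], descend [2, 5]
    N2 x:[57,58] y:[79/3,85/3] z:[32,35] -> miss, prune
    N5 x:[30,54] y:[94/3,100/3] z:[10,27] -> miss, prune
  N11 x:[21,32] y:[68/3,95/3] z:[13,27] -> hit [68/3,27], descend [1, 7]
    N1 x:[21,32] y:[68/3,26] z:[14,27] -> hit [68/3,26], descend [4, 10]
      N4 x:[21,25] y:[68/3,74/3] z:[21,27] -> hit [68/3,74/3] leaf, test {P1@t=68/3}
      N10 x:[26,32] y:[24,26] z:[14,18] -> miss, prune
    N7 x:[22,26] y:[82/3,95/3] z:[13,24] -> miss, prune

9 AABB tests over nodes [0, 9, 2, 5, 11, 1, 4, 10, 7]; 1 leaf entered; closest P1.

== RESULT ==
[0, 9, 2, 5, 11, 1, 4, 10, 7]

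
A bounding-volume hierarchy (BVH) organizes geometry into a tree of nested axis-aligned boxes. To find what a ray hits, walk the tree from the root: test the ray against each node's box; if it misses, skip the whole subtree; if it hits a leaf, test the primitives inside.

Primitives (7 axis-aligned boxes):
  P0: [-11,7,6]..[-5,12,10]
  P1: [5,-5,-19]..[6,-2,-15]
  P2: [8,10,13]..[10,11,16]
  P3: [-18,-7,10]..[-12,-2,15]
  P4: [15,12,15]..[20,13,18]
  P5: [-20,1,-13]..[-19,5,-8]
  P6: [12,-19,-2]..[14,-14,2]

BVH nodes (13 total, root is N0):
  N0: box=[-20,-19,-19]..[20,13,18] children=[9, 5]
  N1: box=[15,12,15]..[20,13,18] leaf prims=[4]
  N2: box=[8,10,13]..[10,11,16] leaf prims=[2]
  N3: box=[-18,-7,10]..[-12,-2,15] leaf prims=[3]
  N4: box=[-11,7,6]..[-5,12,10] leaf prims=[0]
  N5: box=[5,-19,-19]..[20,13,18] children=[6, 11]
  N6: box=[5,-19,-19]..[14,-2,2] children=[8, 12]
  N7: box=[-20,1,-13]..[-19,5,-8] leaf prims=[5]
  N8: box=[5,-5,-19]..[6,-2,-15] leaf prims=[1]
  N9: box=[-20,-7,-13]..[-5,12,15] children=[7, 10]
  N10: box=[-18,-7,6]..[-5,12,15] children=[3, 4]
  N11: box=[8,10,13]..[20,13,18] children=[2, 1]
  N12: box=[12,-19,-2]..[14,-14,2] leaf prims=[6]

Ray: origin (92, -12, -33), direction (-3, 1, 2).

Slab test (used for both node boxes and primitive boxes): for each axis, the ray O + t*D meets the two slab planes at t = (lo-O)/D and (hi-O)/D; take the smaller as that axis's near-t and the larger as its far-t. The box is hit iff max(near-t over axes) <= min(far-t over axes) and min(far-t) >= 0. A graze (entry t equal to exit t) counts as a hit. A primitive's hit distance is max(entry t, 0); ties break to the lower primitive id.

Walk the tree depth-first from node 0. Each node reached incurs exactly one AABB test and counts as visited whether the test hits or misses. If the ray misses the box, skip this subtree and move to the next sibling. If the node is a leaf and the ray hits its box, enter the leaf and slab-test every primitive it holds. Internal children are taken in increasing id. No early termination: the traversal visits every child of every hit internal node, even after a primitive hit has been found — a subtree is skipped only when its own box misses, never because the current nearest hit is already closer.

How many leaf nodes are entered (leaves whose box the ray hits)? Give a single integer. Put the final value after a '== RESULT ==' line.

Traverse from the root:
N0 x:[24,112/3] y:[-7,25] z:[7,51/2] -> hit [24,25], descend [5, 9]
  N5 x:[24,29] y:[-7,25] z:[7,51/2] -> hit [24,25], descend [6, 11]
    N6 x:[26,29] y:[-7,10] z:[7,35/2] -> miss, prune
    N11 x:[24,28] y:[22,25] z:[23,51/2] -> hit [24,25], descend [1, 2]
      N1 x:[24,77/3] y:[24,25] z:[24,51/2] -> hit [24,25] leaf, test {P4@t=24}
      N2 x:[82/3,28] y:[22,23] z:[23,49/2] -> miss, prune
  N9 x:[97/3,112/3] y:[5,24] z:[10,24] -> miss, prune

Summary -> nodes [0, 5, 6, 11, 1, 2, 9]; box-tests=7; leaf-entries=1; first=P4

== RESULT ==
1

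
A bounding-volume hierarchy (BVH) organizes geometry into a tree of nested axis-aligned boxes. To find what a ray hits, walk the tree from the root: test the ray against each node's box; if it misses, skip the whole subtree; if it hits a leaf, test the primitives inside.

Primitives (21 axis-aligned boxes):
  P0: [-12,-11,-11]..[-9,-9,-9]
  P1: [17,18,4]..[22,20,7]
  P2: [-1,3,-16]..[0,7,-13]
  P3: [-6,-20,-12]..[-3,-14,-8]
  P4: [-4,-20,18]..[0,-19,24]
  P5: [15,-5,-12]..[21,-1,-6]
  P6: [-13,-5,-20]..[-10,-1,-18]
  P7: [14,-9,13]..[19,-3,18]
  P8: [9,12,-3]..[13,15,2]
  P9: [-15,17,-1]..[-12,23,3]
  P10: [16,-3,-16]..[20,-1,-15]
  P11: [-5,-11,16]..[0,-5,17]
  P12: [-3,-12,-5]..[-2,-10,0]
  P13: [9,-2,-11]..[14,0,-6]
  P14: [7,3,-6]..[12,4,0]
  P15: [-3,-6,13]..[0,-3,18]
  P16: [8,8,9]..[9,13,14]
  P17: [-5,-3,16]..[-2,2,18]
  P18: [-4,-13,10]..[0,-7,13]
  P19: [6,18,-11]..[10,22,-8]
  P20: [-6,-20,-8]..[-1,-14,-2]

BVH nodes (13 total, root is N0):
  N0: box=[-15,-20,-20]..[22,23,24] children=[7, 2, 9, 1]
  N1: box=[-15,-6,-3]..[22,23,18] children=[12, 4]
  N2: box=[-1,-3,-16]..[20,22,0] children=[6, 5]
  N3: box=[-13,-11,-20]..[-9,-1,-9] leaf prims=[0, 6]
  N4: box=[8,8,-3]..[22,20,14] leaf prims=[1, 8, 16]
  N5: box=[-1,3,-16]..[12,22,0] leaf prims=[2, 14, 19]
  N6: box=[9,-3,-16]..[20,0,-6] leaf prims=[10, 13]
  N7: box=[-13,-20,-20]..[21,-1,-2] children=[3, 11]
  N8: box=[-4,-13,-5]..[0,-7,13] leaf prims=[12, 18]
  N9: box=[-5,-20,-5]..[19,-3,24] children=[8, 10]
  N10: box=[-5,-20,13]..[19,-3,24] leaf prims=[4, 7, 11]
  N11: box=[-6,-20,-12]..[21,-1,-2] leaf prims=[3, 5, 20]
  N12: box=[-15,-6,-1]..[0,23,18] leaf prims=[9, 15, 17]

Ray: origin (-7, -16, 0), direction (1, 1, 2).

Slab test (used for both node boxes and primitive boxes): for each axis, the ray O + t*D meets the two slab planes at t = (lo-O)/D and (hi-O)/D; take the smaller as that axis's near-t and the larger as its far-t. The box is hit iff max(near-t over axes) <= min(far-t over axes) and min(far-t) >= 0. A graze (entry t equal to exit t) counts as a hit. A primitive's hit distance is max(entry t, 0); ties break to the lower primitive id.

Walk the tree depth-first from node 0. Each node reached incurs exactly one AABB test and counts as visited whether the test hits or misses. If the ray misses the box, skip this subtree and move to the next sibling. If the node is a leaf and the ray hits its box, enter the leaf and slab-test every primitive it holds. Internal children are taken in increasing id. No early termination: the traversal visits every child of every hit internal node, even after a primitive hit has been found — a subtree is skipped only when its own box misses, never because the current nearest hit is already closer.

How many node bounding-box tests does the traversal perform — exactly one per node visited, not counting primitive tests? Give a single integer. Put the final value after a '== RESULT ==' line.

Walk:
N0 x:[-8,29] y:[-4,39] z:[-10,12] -> hit [-4,12], descend [1, 2, 7, 9]
  N1 x:[-8,29] y:[10,39] z:[-3/2,9] -> miss, prune
  N2 x:[6,27] y:[13,38] z:[-8,0] -> miss, prune
  N7 x:[-6,28] y:[-4,15] z:[-10,-1] -> miss, prune
  N9 x:[2,26] y:[-4,13] z:[-5/2,12] -> hit [2,12], descend [8, 10]
    N8 x:[3,7] y:[3,9] z:[-5/2,13/2] -> hit [3,13/2] leaf, test {P12(miss), P18@t=5}
    N10 x:[2,26] y:[-4,13] z:[13/2,12] -> hit [13/2,12] leaf, test {P4(miss), P7(miss), P11(miss)}

7 AABB tests over nodes [0, 1, 2, 7, 9, 8, 10]; 2 leaves entered; closest P18.

== RESULT ==
7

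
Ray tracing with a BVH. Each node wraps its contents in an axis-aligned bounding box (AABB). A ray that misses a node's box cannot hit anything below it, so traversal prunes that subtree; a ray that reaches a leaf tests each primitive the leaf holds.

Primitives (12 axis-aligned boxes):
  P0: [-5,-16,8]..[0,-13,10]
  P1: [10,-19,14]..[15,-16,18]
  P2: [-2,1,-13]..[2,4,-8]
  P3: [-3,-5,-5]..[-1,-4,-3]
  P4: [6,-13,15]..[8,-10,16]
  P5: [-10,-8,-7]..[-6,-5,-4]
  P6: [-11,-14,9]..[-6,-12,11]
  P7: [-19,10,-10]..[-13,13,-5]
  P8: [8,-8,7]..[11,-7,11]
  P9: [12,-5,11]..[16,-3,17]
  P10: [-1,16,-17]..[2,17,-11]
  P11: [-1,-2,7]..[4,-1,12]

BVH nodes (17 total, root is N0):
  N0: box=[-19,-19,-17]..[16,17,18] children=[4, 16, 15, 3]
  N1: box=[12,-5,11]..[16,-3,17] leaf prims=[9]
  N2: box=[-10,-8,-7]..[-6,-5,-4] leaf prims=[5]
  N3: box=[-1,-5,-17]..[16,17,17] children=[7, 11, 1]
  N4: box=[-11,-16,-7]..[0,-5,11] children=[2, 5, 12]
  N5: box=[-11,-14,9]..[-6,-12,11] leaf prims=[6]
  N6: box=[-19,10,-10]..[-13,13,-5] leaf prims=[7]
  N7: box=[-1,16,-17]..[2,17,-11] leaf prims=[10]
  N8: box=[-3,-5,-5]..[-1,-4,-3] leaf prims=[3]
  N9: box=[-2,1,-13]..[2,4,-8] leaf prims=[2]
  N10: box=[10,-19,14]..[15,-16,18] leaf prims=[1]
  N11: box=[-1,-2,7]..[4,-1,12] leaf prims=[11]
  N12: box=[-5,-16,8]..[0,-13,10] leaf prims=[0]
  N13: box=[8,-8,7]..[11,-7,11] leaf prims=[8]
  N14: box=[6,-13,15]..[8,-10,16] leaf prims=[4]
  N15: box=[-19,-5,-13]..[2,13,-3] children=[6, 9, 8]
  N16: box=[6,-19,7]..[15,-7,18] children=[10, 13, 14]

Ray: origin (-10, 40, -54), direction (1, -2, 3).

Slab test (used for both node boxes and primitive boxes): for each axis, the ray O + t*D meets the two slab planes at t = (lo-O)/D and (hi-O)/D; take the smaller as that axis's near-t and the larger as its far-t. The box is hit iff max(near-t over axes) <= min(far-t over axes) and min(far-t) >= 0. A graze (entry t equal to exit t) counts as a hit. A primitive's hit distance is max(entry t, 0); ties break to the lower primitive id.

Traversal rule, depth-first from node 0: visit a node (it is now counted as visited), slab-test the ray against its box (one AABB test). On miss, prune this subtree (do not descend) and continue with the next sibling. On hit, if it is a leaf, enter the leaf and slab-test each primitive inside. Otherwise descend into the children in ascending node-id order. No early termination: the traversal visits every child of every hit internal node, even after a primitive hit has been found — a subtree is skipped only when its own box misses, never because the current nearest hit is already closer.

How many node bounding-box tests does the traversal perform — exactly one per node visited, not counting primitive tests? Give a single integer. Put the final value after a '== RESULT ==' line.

Trace the traversal:
N0 x:[-9,26] y:[23/2,59/2] z:[37/3,24] -> hit [37/3,24], descend [3, 4, 15, 16]
  N3 x:[9,26] y:[23/2,45/2] z:[37/3,71/3] -> hit [37/3,45/2], descend [1, 7, 11]
    N1 x:[22,26] y:[43/2,45/2] z:[65/3,71/3] -> hit [22,45/2] leaf, test {P9@t=22}
    N7 x:[9,12] y:[23/2,12] z:[37/3,43/3] -> miss, prune
    N11 x:[9,14] y:[41/2,21] z:[61/3,22] -> miss, prune
  N4 x:[-1,10] y:[45/2,28] z:[47/3,65/3] -> miss, prune
  N15 x:[-9,12] y:[27/2,45/2] z:[41/3,17] -> miss, prune
  N16 x:[16,25] y:[47/2,59/2] z:[61/3,24] -> hit [47/2,24], descend [10, 13, 14]
    N10 x:[20,25] y:[28,59/2] z:[68/3,24] -> miss, prune
    N13 x:[18,21] y:[47/2,24] z:[61/3,65/3] -> miss, prune
    N14 x:[16,18] y:[25,53/2] z:[23,70/3] -> miss, prune

Summary -> nodes [0, 3, 1, 7, 11, 4, 15, 16, 10, 13, 14]; box-tests=11; leaf-entries=1; first=P9

== RESULT ==
11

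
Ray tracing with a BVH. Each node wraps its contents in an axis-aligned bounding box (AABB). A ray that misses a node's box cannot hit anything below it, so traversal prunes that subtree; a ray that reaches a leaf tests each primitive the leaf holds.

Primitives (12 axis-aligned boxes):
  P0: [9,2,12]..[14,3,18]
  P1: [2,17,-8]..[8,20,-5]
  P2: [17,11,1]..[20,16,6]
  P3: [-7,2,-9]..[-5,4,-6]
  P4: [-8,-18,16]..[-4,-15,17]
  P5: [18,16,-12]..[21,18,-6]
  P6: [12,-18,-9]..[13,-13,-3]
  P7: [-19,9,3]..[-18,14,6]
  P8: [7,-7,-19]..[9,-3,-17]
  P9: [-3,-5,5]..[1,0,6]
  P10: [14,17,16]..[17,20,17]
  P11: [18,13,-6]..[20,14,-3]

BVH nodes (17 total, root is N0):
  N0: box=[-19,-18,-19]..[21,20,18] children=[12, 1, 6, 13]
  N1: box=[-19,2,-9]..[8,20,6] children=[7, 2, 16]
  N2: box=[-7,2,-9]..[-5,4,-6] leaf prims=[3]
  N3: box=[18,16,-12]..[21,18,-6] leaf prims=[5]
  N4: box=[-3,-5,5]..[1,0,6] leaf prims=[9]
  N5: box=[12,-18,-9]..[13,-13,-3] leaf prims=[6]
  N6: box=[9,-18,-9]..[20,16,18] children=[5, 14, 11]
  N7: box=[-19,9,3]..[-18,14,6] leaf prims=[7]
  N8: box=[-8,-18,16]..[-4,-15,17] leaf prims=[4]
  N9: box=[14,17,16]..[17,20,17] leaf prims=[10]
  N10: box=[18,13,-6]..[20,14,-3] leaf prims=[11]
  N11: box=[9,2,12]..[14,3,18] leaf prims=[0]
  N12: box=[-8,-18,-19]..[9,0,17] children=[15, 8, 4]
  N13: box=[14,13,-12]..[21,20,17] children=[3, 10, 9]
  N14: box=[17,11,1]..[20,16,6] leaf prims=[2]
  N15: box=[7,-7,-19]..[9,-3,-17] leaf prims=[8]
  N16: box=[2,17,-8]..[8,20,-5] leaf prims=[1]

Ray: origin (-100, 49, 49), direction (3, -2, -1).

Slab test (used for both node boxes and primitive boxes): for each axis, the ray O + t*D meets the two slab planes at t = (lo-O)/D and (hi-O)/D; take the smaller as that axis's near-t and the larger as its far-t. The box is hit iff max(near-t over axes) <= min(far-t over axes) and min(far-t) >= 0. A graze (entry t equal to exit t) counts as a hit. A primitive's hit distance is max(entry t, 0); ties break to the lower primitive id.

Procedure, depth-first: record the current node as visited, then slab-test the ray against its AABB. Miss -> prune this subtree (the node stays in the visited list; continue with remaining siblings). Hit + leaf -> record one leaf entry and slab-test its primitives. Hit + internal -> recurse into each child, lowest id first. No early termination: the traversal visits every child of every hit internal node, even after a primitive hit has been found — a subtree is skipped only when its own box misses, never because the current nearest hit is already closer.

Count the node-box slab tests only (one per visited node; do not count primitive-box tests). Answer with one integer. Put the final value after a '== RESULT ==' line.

Walk:
N0 x:[27,121/3] y:[29/2,67/2] z:[31,68] -> hit [31,67/2], descend [1, 6, 12, 13]
  N1 x:[27,36] y:[29/2,47/2] z:[43,58] -> miss, prune
  N6 x:[109/3,40] y:[33/2,67/2] z:[31,58] -> miss, prune
  N12 x:[92/3,109/3] y:[49/2,67/2] z:[32,68] -> hit [32,67/2], descend [4, 8, 15]
    N4 x:[97/3,101/3] y:[49/2,27] z:[43,44] -> miss, prune
    N8 x:[92/3,32] y:[32,67/2] z:[32,33] -> hit [32,32] leaf, test {P4@t=32}
    N15 x:[107/3,109/3] y:[26,28] z:[66,68] -> miss, prune
  N13 x:[38,121/3] y:[29/2,18] z:[32,61] -> miss, prune

8 AABB tests over nodes [0, 1, 6, 12, 4, 8, 15, 13]; 1 leaf entered; closest P4.

== RESULT ==
8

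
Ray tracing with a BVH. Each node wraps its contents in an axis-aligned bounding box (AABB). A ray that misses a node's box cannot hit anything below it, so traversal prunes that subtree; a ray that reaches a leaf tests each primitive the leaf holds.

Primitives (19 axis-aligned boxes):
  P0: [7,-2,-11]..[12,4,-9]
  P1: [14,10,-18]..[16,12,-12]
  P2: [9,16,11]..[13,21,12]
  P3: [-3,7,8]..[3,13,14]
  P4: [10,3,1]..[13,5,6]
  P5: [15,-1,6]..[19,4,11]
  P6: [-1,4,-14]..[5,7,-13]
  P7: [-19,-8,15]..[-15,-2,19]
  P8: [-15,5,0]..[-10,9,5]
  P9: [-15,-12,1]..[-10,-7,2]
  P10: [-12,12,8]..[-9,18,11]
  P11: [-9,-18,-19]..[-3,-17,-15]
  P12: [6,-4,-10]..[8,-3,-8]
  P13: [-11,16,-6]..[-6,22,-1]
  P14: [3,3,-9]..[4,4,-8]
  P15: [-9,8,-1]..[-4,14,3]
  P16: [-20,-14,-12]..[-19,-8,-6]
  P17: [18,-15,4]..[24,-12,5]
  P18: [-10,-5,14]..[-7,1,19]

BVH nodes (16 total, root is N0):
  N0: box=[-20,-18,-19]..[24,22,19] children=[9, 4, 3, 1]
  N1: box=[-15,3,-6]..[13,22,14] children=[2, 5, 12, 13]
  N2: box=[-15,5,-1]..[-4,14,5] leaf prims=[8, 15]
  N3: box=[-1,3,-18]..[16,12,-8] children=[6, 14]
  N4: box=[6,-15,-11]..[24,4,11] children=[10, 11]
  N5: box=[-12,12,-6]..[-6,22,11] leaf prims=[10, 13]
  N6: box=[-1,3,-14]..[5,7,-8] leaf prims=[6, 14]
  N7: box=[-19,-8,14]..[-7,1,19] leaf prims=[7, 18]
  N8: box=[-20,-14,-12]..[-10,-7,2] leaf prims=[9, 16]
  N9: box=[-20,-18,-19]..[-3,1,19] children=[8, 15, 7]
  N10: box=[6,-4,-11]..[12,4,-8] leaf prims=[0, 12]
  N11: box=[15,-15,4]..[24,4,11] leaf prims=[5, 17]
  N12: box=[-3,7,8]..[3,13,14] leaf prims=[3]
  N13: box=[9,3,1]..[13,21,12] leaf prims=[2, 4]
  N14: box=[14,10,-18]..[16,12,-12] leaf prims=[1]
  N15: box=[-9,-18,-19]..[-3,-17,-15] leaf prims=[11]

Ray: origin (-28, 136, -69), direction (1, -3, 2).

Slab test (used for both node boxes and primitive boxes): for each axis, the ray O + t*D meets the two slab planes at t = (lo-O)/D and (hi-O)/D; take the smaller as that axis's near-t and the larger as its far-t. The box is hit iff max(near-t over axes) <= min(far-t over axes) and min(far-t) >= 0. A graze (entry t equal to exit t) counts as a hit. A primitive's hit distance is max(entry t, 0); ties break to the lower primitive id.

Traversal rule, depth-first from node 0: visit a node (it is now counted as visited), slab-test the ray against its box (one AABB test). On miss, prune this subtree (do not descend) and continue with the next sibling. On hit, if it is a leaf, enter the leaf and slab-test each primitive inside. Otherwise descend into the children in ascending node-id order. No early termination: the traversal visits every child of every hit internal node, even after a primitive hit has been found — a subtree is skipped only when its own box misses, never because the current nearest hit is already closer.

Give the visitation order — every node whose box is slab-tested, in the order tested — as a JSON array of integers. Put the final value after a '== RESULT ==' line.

Traverse from the root:
N0 x:[8,52] y:[38,154/3] z:[25,44] -> hit [38,44], descend [1, 3, 4, 9]
  N1 x:[13,41] y:[38,133/3] z:[63/2,83/2] -> hit [38,41], descend [2, 5, 12, 13]
    N2 x:[13,24] y:[122/3,131/3] z:[34,37] -> miss, prune
    N5 x:[16,22] y:[38,124/3] z:[63/2,40] -> miss, prune
    N12 x:[25,31] y:[41,43] z:[77/2,83/2] -> miss, prune
    N13 x:[37,41] y:[115/3,133/3] z:[35,81/2] -> hit [115/3,81/2] leaf, test {P2@t=40, P4(miss)}
  N3 x:[27,44] y:[124/3,133/3] z:[51/2,61/2] -> miss, prune
  N4 x:[34,52] y:[44,151/3] z:[29,40] -> miss, prune
  N9 x:[8,25] y:[45,154/3] z:[25,44] -> miss, prune

9 AABB tests over nodes [0, 1, 2, 5, 12, 13, 3, 4, 9]; 1 leaf entered; closest P2.

== RESULT ==
[0, 1, 2, 5, 12, 13, 3, 4, 9]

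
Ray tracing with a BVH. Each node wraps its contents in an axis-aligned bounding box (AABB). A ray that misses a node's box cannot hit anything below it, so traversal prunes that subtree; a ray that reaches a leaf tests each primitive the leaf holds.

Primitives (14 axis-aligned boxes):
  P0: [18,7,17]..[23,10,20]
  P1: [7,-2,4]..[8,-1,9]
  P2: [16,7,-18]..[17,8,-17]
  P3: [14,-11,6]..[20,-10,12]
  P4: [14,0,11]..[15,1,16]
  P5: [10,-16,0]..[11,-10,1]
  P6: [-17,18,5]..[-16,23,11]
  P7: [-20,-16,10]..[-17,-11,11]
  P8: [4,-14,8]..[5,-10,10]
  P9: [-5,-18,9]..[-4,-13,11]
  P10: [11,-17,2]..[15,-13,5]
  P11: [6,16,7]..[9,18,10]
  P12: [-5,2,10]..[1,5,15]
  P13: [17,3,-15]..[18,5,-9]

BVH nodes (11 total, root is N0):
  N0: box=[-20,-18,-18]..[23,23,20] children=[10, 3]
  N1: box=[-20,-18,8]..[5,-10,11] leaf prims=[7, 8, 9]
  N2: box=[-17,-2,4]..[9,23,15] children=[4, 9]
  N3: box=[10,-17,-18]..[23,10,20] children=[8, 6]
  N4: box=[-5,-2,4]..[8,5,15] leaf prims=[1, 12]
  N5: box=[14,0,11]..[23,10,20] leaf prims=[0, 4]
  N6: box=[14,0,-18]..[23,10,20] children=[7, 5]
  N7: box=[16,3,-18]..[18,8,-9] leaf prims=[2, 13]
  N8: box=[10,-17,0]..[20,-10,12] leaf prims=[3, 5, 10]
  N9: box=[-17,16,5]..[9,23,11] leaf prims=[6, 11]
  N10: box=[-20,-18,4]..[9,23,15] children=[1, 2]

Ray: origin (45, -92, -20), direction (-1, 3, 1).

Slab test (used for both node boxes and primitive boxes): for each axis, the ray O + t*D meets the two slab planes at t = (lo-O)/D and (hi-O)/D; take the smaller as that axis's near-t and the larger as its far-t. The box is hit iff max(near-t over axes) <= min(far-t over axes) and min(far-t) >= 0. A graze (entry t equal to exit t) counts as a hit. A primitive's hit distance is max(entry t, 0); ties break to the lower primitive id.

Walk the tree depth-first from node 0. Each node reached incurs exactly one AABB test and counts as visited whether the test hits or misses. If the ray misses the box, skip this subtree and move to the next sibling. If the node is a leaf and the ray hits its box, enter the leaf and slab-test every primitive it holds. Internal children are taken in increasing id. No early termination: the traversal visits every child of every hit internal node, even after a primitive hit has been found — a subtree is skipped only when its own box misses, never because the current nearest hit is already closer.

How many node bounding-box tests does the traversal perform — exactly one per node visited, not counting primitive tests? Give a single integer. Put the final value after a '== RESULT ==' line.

Trace the traversal:
N0 x:[22,65] y:[74/3,115/3] z:[2,40] -> hit [74/3,115/3], descend [3, 10]
  N3 x:[22,35] y:[25,34] z:[2,40] -> hit [25,34], descend [6, 8]
    N6 x:[22,31] y:[92/3,34] z:[2,40] -> hit [92/3,31], descend [5, 7]
      N5 x:[22,31] y:[92/3,34] z:[31,40] -> hit [31,31] leaf, test {P0(miss), P4@t=31}
      N7 x:[27,29] y:[95/3,100/3] z:[2,11] -> miss, prune
    N8 x:[25,35] y:[25,82/3] z:[20,32] -> hit [25,82/3] leaf, test {P3@t=27, P5(miss), P10(miss)}
  N10 x:[36,65] y:[74/3,115/3] z:[24,35] -> miss, prune

Visited [0, 3, 6, 5, 7, 8, 10]. Tests: 7 box, 2 leaf. Nearest: P3.

== RESULT ==
7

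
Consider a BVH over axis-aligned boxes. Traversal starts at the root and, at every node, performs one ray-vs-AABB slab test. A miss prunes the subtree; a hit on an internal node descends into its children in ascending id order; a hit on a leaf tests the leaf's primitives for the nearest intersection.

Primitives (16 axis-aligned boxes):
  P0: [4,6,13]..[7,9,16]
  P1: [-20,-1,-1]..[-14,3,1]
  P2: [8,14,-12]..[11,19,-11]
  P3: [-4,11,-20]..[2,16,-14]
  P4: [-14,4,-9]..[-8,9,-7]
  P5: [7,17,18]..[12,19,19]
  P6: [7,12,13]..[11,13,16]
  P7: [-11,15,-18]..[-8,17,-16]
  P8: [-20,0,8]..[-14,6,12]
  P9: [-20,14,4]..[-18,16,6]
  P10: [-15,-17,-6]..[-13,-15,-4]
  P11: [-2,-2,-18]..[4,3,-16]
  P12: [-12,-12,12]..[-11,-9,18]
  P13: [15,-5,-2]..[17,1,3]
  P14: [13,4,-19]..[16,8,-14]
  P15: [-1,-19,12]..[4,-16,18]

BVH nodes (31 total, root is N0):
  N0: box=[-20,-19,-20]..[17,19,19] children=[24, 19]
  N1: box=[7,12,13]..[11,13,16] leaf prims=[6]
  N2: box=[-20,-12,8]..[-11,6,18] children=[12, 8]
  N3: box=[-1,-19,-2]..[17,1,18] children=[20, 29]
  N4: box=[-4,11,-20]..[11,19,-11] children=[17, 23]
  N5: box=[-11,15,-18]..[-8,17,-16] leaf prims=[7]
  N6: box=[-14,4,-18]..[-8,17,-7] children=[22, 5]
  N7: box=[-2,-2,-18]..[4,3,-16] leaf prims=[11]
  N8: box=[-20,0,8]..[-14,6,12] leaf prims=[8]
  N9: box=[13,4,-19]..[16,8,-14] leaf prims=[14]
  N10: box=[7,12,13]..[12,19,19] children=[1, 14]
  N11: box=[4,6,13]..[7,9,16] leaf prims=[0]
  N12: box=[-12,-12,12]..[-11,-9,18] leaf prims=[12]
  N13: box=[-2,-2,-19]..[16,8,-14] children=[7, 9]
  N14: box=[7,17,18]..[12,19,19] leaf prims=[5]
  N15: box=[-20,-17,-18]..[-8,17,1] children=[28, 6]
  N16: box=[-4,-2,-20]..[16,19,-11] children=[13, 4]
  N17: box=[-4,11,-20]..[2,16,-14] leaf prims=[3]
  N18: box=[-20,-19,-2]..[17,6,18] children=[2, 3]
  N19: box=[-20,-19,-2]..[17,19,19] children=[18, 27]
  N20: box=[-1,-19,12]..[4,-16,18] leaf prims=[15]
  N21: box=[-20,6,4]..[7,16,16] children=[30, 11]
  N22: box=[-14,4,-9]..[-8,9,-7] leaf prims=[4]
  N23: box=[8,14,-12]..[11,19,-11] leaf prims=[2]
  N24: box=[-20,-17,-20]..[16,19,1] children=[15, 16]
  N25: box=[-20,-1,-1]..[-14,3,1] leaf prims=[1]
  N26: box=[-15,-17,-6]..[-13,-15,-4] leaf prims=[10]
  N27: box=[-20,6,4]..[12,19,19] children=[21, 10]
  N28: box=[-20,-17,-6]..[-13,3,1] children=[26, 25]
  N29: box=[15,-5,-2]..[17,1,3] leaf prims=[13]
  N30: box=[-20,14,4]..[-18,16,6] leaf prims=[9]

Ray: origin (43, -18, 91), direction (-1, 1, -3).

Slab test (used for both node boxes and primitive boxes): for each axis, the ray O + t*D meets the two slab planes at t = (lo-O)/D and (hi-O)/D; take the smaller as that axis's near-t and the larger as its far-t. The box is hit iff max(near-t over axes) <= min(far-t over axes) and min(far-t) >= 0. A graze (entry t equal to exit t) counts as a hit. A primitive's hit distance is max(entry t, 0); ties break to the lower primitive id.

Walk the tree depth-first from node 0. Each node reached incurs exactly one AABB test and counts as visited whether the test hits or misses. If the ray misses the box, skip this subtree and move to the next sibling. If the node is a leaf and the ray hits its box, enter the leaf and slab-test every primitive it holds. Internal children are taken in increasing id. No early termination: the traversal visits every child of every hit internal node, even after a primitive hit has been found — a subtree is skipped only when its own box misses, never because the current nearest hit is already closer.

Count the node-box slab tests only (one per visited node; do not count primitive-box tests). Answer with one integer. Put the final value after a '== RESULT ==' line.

Traverse from the root:
N0 x:[26,63] y:[-1,37] z:[24,37] -> hit [26,37], descend [19, 24]
  N19 x:[26,63] y:[-1,37] z:[24,31] -> hit [26,31], descend [18, 27]
    N18 x:[26,63] y:[-1,24] z:[73/3,31] -> miss, prune
    N27 x:[31,63] y:[24,37] z:[24,29] -> miss, prune
  N24 x:[27,63] y:[1,37] z:[30,37] -> hit [30,37], descend [15, 16]
    N15 x:[51,63] y:[1,35] z:[30,109/3] -> miss, prune
    N16 x:[27,47] y:[16,37] z:[34,37] -> hit [34,37], descend [4, 13]
      N4 x:[32,47] y:[29,37] z:[34,37] -> hit [34,37], descend [17, 23]
        N17 x:[41,47] y:[29,34] z:[35,37] -> miss, prune
        N23 x:[32,35] y:[32,37] z:[34,103/3] -> hit [34,103/3] leaf, test {P2@t=34}
      N13 x:[27,45] y:[16,26] z:[35,110/3] -> miss, prune

Summary -> nodes [0, 19, 18, 27, 24, 15, 16, 4, 17, 23, 13]; box-tests=11; leaf-entries=1; first=P2

== RESULT ==
11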